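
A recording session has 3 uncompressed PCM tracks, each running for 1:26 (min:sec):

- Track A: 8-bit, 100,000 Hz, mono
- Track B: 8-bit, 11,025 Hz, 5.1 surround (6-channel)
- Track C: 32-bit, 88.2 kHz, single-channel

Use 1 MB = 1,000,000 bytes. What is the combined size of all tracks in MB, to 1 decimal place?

44.6 MB

1:26 (min:sec) = 86 s.
Track A: 100,000 × 86 × 1 × 1 = 8,600,000 bytes.
Track B: 11,025 × 86 × 1 × 6 = 5,688,900 bytes.
Track C: 88,200 × 86 × 4 × 1 = 30,340,800 bytes.
Total = 44,629,700 bytes = 44.6 MB.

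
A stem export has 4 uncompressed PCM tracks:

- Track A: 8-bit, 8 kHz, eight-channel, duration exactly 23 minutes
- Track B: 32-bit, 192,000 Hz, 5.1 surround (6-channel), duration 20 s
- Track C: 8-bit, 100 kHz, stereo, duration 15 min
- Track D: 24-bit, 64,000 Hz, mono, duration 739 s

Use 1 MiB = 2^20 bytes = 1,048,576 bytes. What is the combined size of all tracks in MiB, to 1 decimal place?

479.1 MiB

Track A: exactly 23 minutes = 1,380 s; 8,000 × 1,380 × 1 × 8 = 88,320,000 bytes.
Track B: 192,000 × 20 × 4 × 6 = 92,160,000 bytes.
Track C: 15 min = 900 s; 100,000 × 900 × 1 × 2 = 180,000,000 bytes.
Track D: 64,000 × 739 × 3 × 1 = 141,888,000 bytes.
Total = 502,368,000 bytes = 479.1 MiB.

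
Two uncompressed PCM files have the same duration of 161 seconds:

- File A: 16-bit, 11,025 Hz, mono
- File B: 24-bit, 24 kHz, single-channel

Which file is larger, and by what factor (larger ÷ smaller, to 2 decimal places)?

File A: 11,025 × 2 × 1 = 22,050 bytes/s.
File B: 24,000 × 3 × 1 = 72,000 bytes/s.
File B is larger; ratio = 11,592,000 / 3,550,050 = 3.27.

File B, by a factor of 3.27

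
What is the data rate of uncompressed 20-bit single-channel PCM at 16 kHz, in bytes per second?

Bit rate = 16,000 × 20 × 1 = 320,000 bits/s.
320,000 / 8 = 40,000 bytes/s.

40,000 bytes/s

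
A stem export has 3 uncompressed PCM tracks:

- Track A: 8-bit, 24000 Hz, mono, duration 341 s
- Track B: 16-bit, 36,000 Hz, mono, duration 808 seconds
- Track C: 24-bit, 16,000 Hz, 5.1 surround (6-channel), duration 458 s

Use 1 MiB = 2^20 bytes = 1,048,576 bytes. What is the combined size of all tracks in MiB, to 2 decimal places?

Track A: 24,000 × 341 × 1 × 1 = 8,184,000 bytes.
Track B: 36,000 × 808 × 2 × 1 = 58,176,000 bytes.
Track C: 16,000 × 458 × 3 × 6 = 131,904,000 bytes.
Total = 198,264,000 bytes = 189.08 MiB.

189.08 MiB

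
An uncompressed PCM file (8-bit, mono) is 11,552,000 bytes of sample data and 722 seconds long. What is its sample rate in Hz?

16,000 Hz

Bytes = sample_rate × seconds × bytes_per_sample × channels.
sample_rate = 11,552,000 / (722 × 1 × 1) = 11,552,000 / 722 = 16,000 Hz.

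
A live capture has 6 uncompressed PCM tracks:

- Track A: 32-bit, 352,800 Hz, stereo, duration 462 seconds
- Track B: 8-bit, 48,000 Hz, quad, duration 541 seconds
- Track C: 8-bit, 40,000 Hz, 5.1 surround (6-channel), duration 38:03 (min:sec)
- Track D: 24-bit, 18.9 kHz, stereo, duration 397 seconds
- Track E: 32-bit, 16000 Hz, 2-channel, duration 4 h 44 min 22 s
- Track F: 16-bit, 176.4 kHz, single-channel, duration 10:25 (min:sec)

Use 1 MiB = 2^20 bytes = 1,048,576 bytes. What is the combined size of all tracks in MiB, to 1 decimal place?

4201.1 MiB

Track A: 352,800 × 462 × 4 × 2 = 1,303,948,800 bytes.
Track B: 48,000 × 541 × 1 × 4 = 103,872,000 bytes.
Track C: 38:03 (min:sec) = 2,283 s; 40,000 × 2,283 × 1 × 6 = 547,920,000 bytes.
Track D: 18,900 × 397 × 3 × 2 = 45,019,800 bytes.
Track E: 4 h 44 min 22 s = 17,062 s; 16,000 × 17,062 × 4 × 2 = 2,183,936,000 bytes.
Track F: 10:25 (min:sec) = 625 s; 176,400 × 625 × 2 × 1 = 220,500,000 bytes.
Total = 4,405,196,600 bytes = 4201.1 MiB.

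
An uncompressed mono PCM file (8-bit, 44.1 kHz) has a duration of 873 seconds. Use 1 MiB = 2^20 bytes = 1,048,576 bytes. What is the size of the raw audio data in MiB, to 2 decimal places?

Bytes = 44,100 samples/s × 873 s × 1 bytes/sample × 1 ch = 38,499,300 bytes.
38,499,300 / 1,048,576 = 36.72 MiB.

36.72 MiB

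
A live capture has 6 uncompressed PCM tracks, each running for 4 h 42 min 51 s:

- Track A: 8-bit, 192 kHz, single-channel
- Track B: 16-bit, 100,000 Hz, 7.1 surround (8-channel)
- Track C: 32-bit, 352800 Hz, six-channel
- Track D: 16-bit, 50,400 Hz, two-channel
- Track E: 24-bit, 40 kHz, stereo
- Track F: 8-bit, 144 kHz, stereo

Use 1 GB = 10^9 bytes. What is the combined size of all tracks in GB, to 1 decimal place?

4 h 42 min 51 s = 16,971 s.
Track A: 192,000 × 16,971 × 1 × 1 = 3,258,432,000 bytes.
Track B: 100,000 × 16,971 × 2 × 8 = 27,153,600,000 bytes.
Track C: 352,800 × 16,971 × 4 × 6 = 143,696,851,200 bytes.
Track D: 50,400 × 16,971 × 2 × 2 = 3,421,353,600 bytes.
Track E: 40,000 × 16,971 × 3 × 2 = 4,073,040,000 bytes.
Track F: 144,000 × 16,971 × 1 × 2 = 4,887,648,000 bytes.
Total = 186,490,924,800 bytes = 186.5 GB.

186.5 GB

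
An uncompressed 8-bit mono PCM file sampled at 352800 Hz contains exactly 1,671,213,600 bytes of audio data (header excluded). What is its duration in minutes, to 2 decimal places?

78.95 minutes

Byte rate = 352,800 × 1 × 1 = 352,800 bytes/s.
Duration = 1,671,213,600 / 352,800 = 4,737 s.
4,737 s / 60 = 78.95 minutes.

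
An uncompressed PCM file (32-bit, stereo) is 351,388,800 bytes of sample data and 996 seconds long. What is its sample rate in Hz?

44,100 Hz

Bytes = sample_rate × seconds × bytes_per_sample × channels.
sample_rate = 351,388,800 / (996 × 4 × 2) = 351,388,800 / 7,968 = 44,100 Hz.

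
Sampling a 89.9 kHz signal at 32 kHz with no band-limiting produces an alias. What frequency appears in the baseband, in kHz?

Nyquist = 32,000/2 = 16,000 Hz; 89,900 Hz exceeds it.
Alias = |89,900 − 3×32,000| = |89,900 − 96,000| = 6,100 Hz = 6.1 kHz.

6.1 kHz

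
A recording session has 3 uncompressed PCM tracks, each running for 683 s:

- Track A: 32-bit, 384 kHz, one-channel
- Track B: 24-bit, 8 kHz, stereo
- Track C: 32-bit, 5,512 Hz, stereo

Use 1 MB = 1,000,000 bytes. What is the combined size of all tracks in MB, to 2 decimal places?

1111.99 MB

Track A: 384,000 × 683 × 4 × 1 = 1,049,088,000 bytes.
Track B: 8,000 × 683 × 3 × 2 = 32,784,000 bytes.
Track C: 5,512 × 683 × 4 × 2 = 30,117,568 bytes.
Total = 1,111,989,568 bytes = 1111.99 MB.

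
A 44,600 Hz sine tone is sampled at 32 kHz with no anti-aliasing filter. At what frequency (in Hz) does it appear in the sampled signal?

12,600 Hz

Nyquist = 32,000/2 = 16,000 Hz; 44,600 Hz exceeds it.
Alias = |44,600 − 1×32,000| = |44,600 − 32,000| = 12,600 Hz.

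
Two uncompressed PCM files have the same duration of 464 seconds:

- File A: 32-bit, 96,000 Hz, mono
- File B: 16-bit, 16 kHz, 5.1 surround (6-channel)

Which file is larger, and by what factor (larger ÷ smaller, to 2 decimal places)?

File A, by a factor of 2.00

File A: 96,000 × 4 × 1 = 384,000 bytes/s.
File B: 16,000 × 2 × 6 = 192,000 bytes/s.
File A is larger; ratio = 178,176,000 / 89,088,000 = 2.00.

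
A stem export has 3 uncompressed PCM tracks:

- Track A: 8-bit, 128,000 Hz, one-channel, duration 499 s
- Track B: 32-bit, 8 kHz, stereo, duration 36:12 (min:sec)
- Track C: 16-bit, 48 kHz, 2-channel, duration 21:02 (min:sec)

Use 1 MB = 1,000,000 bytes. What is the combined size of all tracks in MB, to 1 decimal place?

Track A: 128,000 × 499 × 1 × 1 = 63,872,000 bytes.
Track B: 36:12 (min:sec) = 2,172 s; 8,000 × 2,172 × 4 × 2 = 139,008,000 bytes.
Track C: 21:02 (min:sec) = 1,262 s; 48,000 × 1,262 × 2 × 2 = 242,304,000 bytes.
Total = 445,184,000 bytes = 445.2 MB.

445.2 MB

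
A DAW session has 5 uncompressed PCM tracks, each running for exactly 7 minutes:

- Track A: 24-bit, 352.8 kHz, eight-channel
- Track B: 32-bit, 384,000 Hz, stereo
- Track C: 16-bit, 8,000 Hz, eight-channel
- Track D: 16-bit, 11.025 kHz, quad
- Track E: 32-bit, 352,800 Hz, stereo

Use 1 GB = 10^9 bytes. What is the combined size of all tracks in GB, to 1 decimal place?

exactly 7 minutes = 420 s.
Track A: 352,800 × 420 × 3 × 8 = 3,556,224,000 bytes.
Track B: 384,000 × 420 × 4 × 2 = 1,290,240,000 bytes.
Track C: 8,000 × 420 × 2 × 8 = 53,760,000 bytes.
Track D: 11,025 × 420 × 2 × 4 = 37,044,000 bytes.
Track E: 352,800 × 420 × 4 × 2 = 1,185,408,000 bytes.
Total = 6,122,676,000 bytes = 6.1 GB.

6.1 GB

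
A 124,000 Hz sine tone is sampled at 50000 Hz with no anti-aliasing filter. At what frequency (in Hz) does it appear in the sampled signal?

Nyquist = 50,000/2 = 25,000 Hz; 124,000 Hz exceeds it.
Alias = |124,000 − 2×50,000| = |124,000 − 100,000| = 24,000 Hz.

24,000 Hz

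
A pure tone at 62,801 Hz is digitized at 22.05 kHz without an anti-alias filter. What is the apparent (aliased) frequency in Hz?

Nyquist = 22,050/2 = 11,025 Hz; 62,801 Hz exceeds it.
Alias = |62,801 − 3×22,050| = |62,801 − 66,150| = 3,349 Hz.

3,349 Hz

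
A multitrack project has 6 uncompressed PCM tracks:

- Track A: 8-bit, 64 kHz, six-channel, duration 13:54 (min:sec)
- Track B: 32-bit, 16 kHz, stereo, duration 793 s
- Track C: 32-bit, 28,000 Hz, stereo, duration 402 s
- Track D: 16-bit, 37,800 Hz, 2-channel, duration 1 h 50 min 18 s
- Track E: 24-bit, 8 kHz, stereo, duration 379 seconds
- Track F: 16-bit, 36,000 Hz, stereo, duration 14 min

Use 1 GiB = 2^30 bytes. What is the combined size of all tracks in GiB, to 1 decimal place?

1.5 GiB

Track A: 13:54 (min:sec) = 834 s; 64,000 × 834 × 1 × 6 = 320,256,000 bytes.
Track B: 16,000 × 793 × 4 × 2 = 101,504,000 bytes.
Track C: 28,000 × 402 × 4 × 2 = 90,048,000 bytes.
Track D: 1 h 50 min 18 s = 6,618 s; 37,800 × 6,618 × 2 × 2 = 1,000,641,600 bytes.
Track E: 8,000 × 379 × 3 × 2 = 18,192,000 bytes.
Track F: 14 min = 840 s; 36,000 × 840 × 2 × 2 = 120,960,000 bytes.
Total = 1,651,601,600 bytes = 1.5 GiB.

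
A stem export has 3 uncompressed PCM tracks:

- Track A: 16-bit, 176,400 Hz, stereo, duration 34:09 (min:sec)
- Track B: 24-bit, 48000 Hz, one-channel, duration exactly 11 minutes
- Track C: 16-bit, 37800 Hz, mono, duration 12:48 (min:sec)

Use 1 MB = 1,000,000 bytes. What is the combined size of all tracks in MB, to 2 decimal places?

1598.88 MB

Track A: 34:09 (min:sec) = 2,049 s; 176,400 × 2,049 × 2 × 2 = 1,445,774,400 bytes.
Track B: exactly 11 minutes = 660 s; 48,000 × 660 × 3 × 1 = 95,040,000 bytes.
Track C: 12:48 (min:sec) = 768 s; 37,800 × 768 × 2 × 1 = 58,060,800 bytes.
Total = 1,598,875,200 bytes = 1598.88 MB.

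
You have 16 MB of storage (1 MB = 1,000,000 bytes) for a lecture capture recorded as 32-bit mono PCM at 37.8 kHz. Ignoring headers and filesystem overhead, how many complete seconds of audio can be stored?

105 seconds

Uncompressed byte rate = 37,800 × 4 × 1 = 151,200 bytes/s.
Capacity = 16 × 1,000,000 = 16,000,000 bytes.
16,000,000 / 151,200 ≈ 105.82 s → 105 seconds.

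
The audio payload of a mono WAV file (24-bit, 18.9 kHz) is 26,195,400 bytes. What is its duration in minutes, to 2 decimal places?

Byte rate = 18,900 × 3 × 1 = 56,700 bytes/s.
Duration = 26,195,400 / 56,700 = 462 s.
462 s / 60 = 7.70 minutes.

7.70 minutes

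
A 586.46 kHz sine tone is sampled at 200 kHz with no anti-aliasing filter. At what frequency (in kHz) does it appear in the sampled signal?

Nyquist = 200,000/2 = 100,000 Hz; 586,460 Hz exceeds it.
Alias = |586,460 − 3×200,000| = |586,460 − 600,000| = 13,540 Hz = 13.54 kHz.

13.54 kHz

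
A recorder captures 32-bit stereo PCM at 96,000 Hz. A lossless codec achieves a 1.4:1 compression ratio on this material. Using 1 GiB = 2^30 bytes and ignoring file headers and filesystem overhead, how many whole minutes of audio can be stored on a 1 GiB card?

32 minutes

Uncompressed byte rate = 96,000 × 4 × 2 = 768,000 bytes/s.
After 1.4:1 compression, effective rate ≈ 548571.43 bytes/s.
Capacity = 1 × 1,073,741,824 = 1,073,741,824 bytes.
1,073,741,824 / effective rate ≈ 1957.34 s → 32 minutes.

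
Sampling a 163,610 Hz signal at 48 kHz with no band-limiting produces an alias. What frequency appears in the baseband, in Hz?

Nyquist = 48,000/2 = 24,000 Hz; 163,610 Hz exceeds it.
Alias = |163,610 − 3×48,000| = |163,610 − 144,000| = 19,610 Hz.

19,610 Hz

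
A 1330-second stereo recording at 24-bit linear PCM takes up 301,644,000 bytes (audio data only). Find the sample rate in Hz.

37,800 Hz

Bytes = sample_rate × seconds × bytes_per_sample × channels.
sample_rate = 301,644,000 / (1,330 × 3 × 2) = 301,644,000 / 7,980 = 37,800 Hz.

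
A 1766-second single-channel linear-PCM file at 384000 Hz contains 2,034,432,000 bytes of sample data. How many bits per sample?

Bytes per sample = 2,034,432,000 / (384,000 × 1,766 × 1) = 2,034,432,000 / 678,144,000 = 3.
Bit depth = 3 × 8 = 24 bits.

24 bits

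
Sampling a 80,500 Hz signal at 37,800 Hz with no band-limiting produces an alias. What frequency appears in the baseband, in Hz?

Nyquist = 37,800/2 = 18,900 Hz; 80,500 Hz exceeds it.
Alias = |80,500 − 2×37,800| = |80,500 − 75,600| = 4,900 Hz.

4,900 Hz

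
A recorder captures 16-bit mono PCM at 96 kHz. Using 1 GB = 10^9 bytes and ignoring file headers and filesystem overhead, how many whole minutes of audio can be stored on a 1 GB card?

Uncompressed byte rate = 96,000 × 2 × 1 = 192,000 bytes/s.
Capacity = 1 × 1,000,000,000 = 1,000,000,000 bytes.
1,000,000,000 / 192,000 ≈ 5208.33 s → 86 minutes.

86 minutes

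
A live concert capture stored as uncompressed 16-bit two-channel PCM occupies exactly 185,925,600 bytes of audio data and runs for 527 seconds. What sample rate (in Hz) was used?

88,200 Hz

Bytes = sample_rate × seconds × bytes_per_sample × channels.
sample_rate = 185,925,600 / (527 × 2 × 2) = 185,925,600 / 2,108 = 88,200 Hz.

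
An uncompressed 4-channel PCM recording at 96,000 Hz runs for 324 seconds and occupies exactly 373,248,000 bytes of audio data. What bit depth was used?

Bytes per sample = 373,248,000 / (96,000 × 324 × 4) = 373,248,000 / 124,416,000 = 3.
Bit depth = 3 × 8 = 24 bits.

24 bits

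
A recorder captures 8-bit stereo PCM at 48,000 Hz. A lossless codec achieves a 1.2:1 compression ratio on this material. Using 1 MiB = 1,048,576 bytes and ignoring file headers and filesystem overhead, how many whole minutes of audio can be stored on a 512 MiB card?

111 minutes

Uncompressed byte rate = 48,000 × 1 × 2 = 96,000 bytes/s.
After 1.2:1 compression, effective rate ≈ 80000 bytes/s.
Capacity = 512 × 1,048,576 = 536,870,912 bytes.
536,870,912 / effective rate ≈ 6710.89 s → 111 minutes.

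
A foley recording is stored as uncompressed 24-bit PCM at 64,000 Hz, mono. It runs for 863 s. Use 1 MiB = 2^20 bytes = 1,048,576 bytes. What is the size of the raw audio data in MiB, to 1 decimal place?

158.0 MiB

Bytes = 64,000 samples/s × 863 s × 3 bytes/sample × 1 ch = 165,696,000 bytes.
165,696,000 / 1,048,576 = 158.0 MiB.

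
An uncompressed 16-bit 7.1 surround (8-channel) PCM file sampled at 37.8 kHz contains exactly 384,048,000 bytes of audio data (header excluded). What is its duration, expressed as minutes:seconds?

Byte rate = 37,800 × 2 × 8 = 604,800 bytes/s.
Duration = 384,048,000 / 604,800 = 635 s.
635 s = 10:35.

10:35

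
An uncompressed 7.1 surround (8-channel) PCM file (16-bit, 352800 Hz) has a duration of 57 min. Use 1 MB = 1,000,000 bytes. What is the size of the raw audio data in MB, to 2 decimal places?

Duration = 57 min = 3,420 s.
Bytes = 352,800 samples/s × 3,420 s × 2 bytes/sample × 8 ch = 19,305,216,000 bytes.
19,305,216,000 / 1,000,000 = 19305.22 MB.

19305.22 MB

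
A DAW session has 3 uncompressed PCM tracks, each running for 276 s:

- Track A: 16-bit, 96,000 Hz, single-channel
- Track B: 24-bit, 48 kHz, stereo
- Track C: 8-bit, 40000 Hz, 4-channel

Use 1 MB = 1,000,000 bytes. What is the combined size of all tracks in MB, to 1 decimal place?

Track A: 96,000 × 276 × 2 × 1 = 52,992,000 bytes.
Track B: 48,000 × 276 × 3 × 2 = 79,488,000 bytes.
Track C: 40,000 × 276 × 1 × 4 = 44,160,000 bytes.
Total = 176,640,000 bytes = 176.6 MB.

176.6 MB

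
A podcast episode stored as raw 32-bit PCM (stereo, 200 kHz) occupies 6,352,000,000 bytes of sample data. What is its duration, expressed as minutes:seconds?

Byte rate = 200,000 × 4 × 2 = 1,600,000 bytes/s.
Duration = 6,352,000,000 / 1,600,000 = 3,970 s.
3,970 s = 66:10.

66:10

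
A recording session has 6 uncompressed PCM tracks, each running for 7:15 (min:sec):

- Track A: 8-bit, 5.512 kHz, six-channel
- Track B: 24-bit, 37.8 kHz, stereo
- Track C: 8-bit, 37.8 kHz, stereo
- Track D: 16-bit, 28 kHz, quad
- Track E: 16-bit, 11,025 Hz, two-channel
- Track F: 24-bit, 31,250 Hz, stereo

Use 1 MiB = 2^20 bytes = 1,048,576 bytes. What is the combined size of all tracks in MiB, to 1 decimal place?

328.2 MiB

7:15 (min:sec) = 435 s.
Track A: 5,512 × 435 × 1 × 6 = 14,386,320 bytes.
Track B: 37,800 × 435 × 3 × 2 = 98,658,000 bytes.
Track C: 37,800 × 435 × 1 × 2 = 32,886,000 bytes.
Track D: 28,000 × 435 × 2 × 4 = 97,440,000 bytes.
Track E: 11,025 × 435 × 2 × 2 = 19,183,500 bytes.
Track F: 31,250 × 435 × 3 × 2 = 81,562,500 bytes.
Total = 344,116,320 bytes = 328.2 MiB.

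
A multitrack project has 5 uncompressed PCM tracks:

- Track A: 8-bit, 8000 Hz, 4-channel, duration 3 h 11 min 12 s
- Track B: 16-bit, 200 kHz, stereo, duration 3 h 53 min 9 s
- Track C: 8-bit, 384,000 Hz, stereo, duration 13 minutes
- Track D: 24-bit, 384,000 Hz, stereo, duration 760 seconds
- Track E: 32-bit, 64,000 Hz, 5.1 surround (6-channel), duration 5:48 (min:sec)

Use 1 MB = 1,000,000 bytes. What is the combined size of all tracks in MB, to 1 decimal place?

Track A: 3 h 11 min 12 s = 11,472 s; 8,000 × 11,472 × 1 × 4 = 367,104,000 bytes.
Track B: 3 h 53 min 9 s = 13,989 s; 200,000 × 13,989 × 2 × 2 = 11,191,200,000 bytes.
Track C: 13 minutes = 780 s; 384,000 × 780 × 1 × 2 = 599,040,000 bytes.
Track D: 384,000 × 760 × 3 × 2 = 1,751,040,000 bytes.
Track E: 5:48 (min:sec) = 348 s; 64,000 × 348 × 4 × 6 = 534,528,000 bytes.
Total = 14,442,912,000 bytes = 14442.9 MB.

14442.9 MB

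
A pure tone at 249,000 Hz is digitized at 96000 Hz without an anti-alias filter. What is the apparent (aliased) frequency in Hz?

39,000 Hz

Nyquist = 96,000/2 = 48,000 Hz; 249,000 Hz exceeds it.
Alias = |249,000 − 3×96,000| = |249,000 − 288,000| = 39,000 Hz.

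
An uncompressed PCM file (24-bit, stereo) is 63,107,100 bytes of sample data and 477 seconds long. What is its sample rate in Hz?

22,050 Hz

Bytes = sample_rate × seconds × bytes_per_sample × channels.
sample_rate = 63,107,100 / (477 × 3 × 2) = 63,107,100 / 2,862 = 22,050 Hz.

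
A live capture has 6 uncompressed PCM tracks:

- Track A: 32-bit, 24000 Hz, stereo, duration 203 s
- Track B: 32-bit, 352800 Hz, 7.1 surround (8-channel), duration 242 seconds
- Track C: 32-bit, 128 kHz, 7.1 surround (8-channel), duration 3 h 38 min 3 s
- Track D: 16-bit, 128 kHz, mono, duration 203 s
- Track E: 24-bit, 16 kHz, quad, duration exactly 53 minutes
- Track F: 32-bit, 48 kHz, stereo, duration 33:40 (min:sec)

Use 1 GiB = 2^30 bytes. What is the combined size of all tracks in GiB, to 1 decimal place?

53.8 GiB

Track A: 24,000 × 203 × 4 × 2 = 38,976,000 bytes.
Track B: 352,800 × 242 × 4 × 8 = 2,732,083,200 bytes.
Track C: 3 h 38 min 3 s = 13,083 s; 128,000 × 13,083 × 4 × 8 = 53,587,968,000 bytes.
Track D: 128,000 × 203 × 2 × 1 = 51,968,000 bytes.
Track E: exactly 53 minutes = 3,180 s; 16,000 × 3,180 × 3 × 4 = 610,560,000 bytes.
Track F: 33:40 (min:sec) = 2,020 s; 48,000 × 2,020 × 4 × 2 = 775,680,000 bytes.
Total = 57,797,235,200 bytes = 53.8 GiB.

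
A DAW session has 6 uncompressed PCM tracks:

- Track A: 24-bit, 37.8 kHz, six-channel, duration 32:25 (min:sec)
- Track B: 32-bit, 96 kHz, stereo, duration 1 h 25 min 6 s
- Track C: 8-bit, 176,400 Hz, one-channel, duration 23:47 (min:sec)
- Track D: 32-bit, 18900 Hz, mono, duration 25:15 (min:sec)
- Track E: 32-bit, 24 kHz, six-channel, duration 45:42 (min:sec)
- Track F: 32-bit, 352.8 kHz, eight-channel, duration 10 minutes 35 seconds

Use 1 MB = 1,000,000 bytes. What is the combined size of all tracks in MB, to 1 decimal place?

Track A: 32:25 (min:sec) = 1,945 s; 37,800 × 1,945 × 3 × 6 = 1,323,378,000 bytes.
Track B: 1 h 25 min 6 s = 5,106 s; 96,000 × 5,106 × 4 × 2 = 3,921,408,000 bytes.
Track C: 23:47 (min:sec) = 1,427 s; 176,400 × 1,427 × 1 × 1 = 251,722,800 bytes.
Track D: 25:15 (min:sec) = 1,515 s; 18,900 × 1,515 × 4 × 1 = 114,534,000 bytes.
Track E: 45:42 (min:sec) = 2,742 s; 24,000 × 2,742 × 4 × 6 = 1,579,392,000 bytes.
Track F: 10 minutes 35 seconds = 635 s; 352,800 × 635 × 4 × 8 = 7,168,896,000 bytes.
Total = 14,359,330,800 bytes = 14359.3 MB.

14359.3 MB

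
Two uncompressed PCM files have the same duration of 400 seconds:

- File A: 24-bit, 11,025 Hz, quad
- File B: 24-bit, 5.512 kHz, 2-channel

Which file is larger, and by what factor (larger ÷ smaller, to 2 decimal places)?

File A: 11,025 × 3 × 4 = 132,300 bytes/s.
File B: 5,512 × 3 × 2 = 33,072 bytes/s.
File A is larger; ratio = 52,920,000 / 13,228,800 = 4.00.

File A, by a factor of 4.00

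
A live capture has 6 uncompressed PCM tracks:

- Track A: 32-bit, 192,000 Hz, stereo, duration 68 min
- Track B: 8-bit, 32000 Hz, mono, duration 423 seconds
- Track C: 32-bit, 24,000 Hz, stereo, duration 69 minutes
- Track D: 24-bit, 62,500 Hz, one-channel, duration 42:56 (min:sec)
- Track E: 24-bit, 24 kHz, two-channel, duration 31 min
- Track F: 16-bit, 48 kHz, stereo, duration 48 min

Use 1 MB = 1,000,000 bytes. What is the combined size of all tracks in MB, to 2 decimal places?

8379.10 MB

Track A: 68 min = 4,080 s; 192,000 × 4,080 × 4 × 2 = 6,266,880,000 bytes.
Track B: 32,000 × 423 × 1 × 1 = 13,536,000 bytes.
Track C: 69 minutes = 4,140 s; 24,000 × 4,140 × 4 × 2 = 794,880,000 bytes.
Track D: 42:56 (min:sec) = 2,576 s; 62,500 × 2,576 × 3 × 1 = 483,000,000 bytes.
Track E: 31 min = 1,860 s; 24,000 × 1,860 × 3 × 2 = 267,840,000 bytes.
Track F: 48 min = 2,880 s; 48,000 × 2,880 × 2 × 2 = 552,960,000 bytes.
Total = 8,379,096,000 bytes = 8379.10 MB.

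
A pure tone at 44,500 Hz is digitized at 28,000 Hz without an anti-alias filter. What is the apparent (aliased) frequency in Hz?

11,500 Hz

Nyquist = 28,000/2 = 14,000 Hz; 44,500 Hz exceeds it.
Alias = |44,500 − 2×28,000| = |44,500 − 56,000| = 11,500 Hz.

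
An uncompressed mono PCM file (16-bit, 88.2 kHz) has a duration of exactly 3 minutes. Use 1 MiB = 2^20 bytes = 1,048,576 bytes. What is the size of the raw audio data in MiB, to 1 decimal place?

30.3 MiB

Duration = exactly 3 minutes = 180 s.
Bytes = 88,200 samples/s × 180 s × 2 bytes/sample × 1 ch = 31,752,000 bytes.
31,752,000 / 1,048,576 = 30.3 MiB.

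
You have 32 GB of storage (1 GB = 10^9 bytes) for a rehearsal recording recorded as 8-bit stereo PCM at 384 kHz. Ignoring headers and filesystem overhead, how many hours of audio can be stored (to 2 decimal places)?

Uncompressed byte rate = 384,000 × 1 × 2 = 768,000 bytes/s.
Capacity = 32 × 1,000,000,000 = 32,000,000,000 bytes.
32,000,000,000 / 768,000 ≈ 41666.67 s → 11.57 hours.

11.57 hours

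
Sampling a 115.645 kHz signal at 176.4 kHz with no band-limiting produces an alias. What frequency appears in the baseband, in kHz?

Nyquist = 176,400/2 = 88,200 Hz; 115,645 Hz exceeds it.
Alias = |115,645 − 1×176,400| = |115,645 − 176,400| = 60,755 Hz = 60.755 kHz.

60.755 kHz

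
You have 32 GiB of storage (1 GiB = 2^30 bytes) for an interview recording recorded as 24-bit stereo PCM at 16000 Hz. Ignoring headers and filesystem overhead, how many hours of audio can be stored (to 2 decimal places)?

99.42 hours

Uncompressed byte rate = 16,000 × 3 × 2 = 96,000 bytes/s.
Capacity = 32 × 1,073,741,824 = 34,359,738,368 bytes.
34,359,738,368 / 96,000 ≈ 357913.94 s → 99.42 hours.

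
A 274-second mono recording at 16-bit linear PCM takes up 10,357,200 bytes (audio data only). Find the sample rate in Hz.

Bytes = sample_rate × seconds × bytes_per_sample × channels.
sample_rate = 10,357,200 / (274 × 2 × 1) = 10,357,200 / 548 = 18,900 Hz.

18,900 Hz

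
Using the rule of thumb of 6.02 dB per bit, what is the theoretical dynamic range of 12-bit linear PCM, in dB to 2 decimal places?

12 × 6.02 = 72.24 dB.

72.24 dB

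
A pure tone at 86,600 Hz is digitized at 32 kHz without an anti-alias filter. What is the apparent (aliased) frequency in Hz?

9,400 Hz

Nyquist = 32,000/2 = 16,000 Hz; 86,600 Hz exceeds it.
Alias = |86,600 − 3×32,000| = |86,600 − 96,000| = 9,400 Hz.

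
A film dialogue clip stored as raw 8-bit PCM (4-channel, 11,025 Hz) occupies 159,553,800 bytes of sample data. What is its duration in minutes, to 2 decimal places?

60.30 minutes

Byte rate = 11,025 × 1 × 4 = 44,100 bytes/s.
Duration = 159,553,800 / 44,100 = 3,618 s.
3,618 s / 60 = 60.30 minutes.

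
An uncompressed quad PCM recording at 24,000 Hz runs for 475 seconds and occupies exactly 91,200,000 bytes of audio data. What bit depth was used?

Bytes per sample = 91,200,000 / (24,000 × 475 × 4) = 91,200,000 / 45,600,000 = 2.
Bit depth = 2 × 8 = 16 bits.

16 bits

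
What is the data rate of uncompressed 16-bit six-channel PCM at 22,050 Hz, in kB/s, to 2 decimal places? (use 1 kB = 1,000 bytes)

264.60 kB/s

Bit rate = 22,050 × 16 × 6 = 2,116,800 bits/s.
2,116,800 / 8 = 264,600 B/s = 264.60 kB/s.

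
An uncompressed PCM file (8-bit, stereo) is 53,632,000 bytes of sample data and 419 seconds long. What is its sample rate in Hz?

64,000 Hz

Bytes = sample_rate × seconds × bytes_per_sample × channels.
sample_rate = 53,632,000 / (419 × 1 × 2) = 53,632,000 / 838 = 64,000 Hz.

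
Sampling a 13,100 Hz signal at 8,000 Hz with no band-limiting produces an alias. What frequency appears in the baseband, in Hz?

Nyquist = 8,000/2 = 4,000 Hz; 13,100 Hz exceeds it.
Alias = |13,100 − 2×8,000| = |13,100 − 16,000| = 2,900 Hz.

2,900 Hz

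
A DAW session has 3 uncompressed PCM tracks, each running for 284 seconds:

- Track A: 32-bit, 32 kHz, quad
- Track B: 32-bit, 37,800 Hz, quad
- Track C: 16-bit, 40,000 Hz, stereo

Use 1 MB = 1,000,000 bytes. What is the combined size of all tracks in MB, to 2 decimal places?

362.61 MB

Track A: 32,000 × 284 × 4 × 4 = 145,408,000 bytes.
Track B: 37,800 × 284 × 4 × 4 = 171,763,200 bytes.
Track C: 40,000 × 284 × 2 × 2 = 45,440,000 bytes.
Total = 362,611,200 bytes = 362.61 MB.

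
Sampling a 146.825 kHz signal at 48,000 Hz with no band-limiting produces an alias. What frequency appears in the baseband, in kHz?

2.825 kHz

Nyquist = 48,000/2 = 24,000 Hz; 146,825 Hz exceeds it.
Alias = |146,825 − 3×48,000| = |146,825 − 144,000| = 2,825 Hz = 2.825 kHz.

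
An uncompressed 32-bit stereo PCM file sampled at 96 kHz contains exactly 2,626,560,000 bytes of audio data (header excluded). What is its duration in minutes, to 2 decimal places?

57.00 minutes

Byte rate = 96,000 × 4 × 2 = 768,000 bytes/s.
Duration = 2,626,560,000 / 768,000 = 3,420 s.
3,420 s / 60 = 57.00 minutes.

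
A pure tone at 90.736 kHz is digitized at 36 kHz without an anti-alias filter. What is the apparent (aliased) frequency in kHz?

17.264 kHz

Nyquist = 36,000/2 = 18,000 Hz; 90,736 Hz exceeds it.
Alias = |90,736 − 3×36,000| = |90,736 − 108,000| = 17,264 Hz = 17.264 kHz.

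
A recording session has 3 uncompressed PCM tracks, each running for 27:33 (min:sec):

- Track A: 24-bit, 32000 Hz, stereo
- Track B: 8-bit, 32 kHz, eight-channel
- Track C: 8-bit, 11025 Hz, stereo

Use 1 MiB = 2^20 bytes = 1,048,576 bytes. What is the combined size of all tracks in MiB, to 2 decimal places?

27:33 (min:sec) = 1,653 s.
Track A: 32,000 × 1,653 × 3 × 2 = 317,376,000 bytes.
Track B: 32,000 × 1,653 × 1 × 8 = 423,168,000 bytes.
Track C: 11,025 × 1,653 × 1 × 2 = 36,448,650 bytes.
Total = 776,992,650 bytes = 741.00 MiB.

741.00 MiB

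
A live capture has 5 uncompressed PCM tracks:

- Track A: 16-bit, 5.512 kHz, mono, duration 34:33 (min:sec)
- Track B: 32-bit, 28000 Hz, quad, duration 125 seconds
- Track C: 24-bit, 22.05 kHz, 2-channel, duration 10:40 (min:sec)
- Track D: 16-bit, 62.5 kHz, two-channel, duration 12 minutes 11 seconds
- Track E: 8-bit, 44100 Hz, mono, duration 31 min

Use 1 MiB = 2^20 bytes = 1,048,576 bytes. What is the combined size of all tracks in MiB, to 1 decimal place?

408.5 MiB

Track A: 34:33 (min:sec) = 2,073 s; 5,512 × 2,073 × 2 × 1 = 22,852,752 bytes.
Track B: 28,000 × 125 × 4 × 4 = 56,000,000 bytes.
Track C: 10:40 (min:sec) = 640 s; 22,050 × 640 × 3 × 2 = 84,672,000 bytes.
Track D: 12 minutes 11 seconds = 731 s; 62,500 × 731 × 2 × 2 = 182,750,000 bytes.
Track E: 31 min = 1,860 s; 44,100 × 1,860 × 1 × 1 = 82,026,000 bytes.
Total = 428,300,752 bytes = 408.5 MiB.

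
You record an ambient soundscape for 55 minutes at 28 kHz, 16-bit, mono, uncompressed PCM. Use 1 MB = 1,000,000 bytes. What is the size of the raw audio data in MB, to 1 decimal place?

184.8 MB

Duration = 55 minutes = 3,300 s.
Bytes = 28,000 samples/s × 3,300 s × 2 bytes/sample × 1 ch = 184,800,000 bytes.
184,800,000 / 1,000,000 = 184.8 MB.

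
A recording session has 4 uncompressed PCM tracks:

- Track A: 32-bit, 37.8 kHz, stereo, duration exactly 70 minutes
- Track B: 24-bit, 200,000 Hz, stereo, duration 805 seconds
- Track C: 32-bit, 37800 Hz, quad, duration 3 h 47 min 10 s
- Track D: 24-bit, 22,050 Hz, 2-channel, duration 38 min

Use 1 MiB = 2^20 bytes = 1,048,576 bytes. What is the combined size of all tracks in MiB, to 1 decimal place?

10281.7 MiB

Track A: exactly 70 minutes = 4,200 s; 37,800 × 4,200 × 4 × 2 = 1,270,080,000 bytes.
Track B: 200,000 × 805 × 3 × 2 = 966,000,000 bytes.
Track C: 3 h 47 min 10 s = 13,630 s; 37,800 × 13,630 × 4 × 4 = 8,243,424,000 bytes.
Track D: 38 min = 2,280 s; 22,050 × 2,280 × 3 × 2 = 301,644,000 bytes.
Total = 10,781,148,000 bytes = 10281.7 MiB.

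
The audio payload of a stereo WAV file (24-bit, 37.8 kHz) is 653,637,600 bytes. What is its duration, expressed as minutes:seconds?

48:02

Byte rate = 37,800 × 3 × 2 = 226,800 bytes/s.
Duration = 653,637,600 / 226,800 = 2,882 s.
2,882 s = 48:02.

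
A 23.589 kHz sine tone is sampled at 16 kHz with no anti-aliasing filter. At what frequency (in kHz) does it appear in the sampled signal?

7.589 kHz

Nyquist = 16,000/2 = 8,000 Hz; 23,589 Hz exceeds it.
Alias = |23,589 − 1×16,000| = |23,589 − 16,000| = 7,589 Hz = 7.589 kHz.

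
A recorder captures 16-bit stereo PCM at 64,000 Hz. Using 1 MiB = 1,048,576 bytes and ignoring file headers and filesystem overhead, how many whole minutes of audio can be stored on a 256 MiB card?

17 minutes

Uncompressed byte rate = 64,000 × 2 × 2 = 256,000 bytes/s.
Capacity = 256 × 1,048,576 = 268,435,456 bytes.
268,435,456 / 256,000 ≈ 1048.58 s → 17 minutes.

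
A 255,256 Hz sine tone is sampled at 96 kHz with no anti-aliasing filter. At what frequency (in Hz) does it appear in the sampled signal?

Nyquist = 96,000/2 = 48,000 Hz; 255,256 Hz exceeds it.
Alias = |255,256 − 3×96,000| = |255,256 − 288,000| = 32,744 Hz.

32,744 Hz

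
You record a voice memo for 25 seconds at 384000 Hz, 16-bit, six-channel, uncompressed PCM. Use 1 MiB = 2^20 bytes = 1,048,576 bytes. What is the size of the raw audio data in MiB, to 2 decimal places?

Bytes = 384,000 samples/s × 25 s × 2 bytes/sample × 6 ch = 115,200,000 bytes.
115,200,000 / 1,048,576 = 109.86 MiB.

109.86 MiB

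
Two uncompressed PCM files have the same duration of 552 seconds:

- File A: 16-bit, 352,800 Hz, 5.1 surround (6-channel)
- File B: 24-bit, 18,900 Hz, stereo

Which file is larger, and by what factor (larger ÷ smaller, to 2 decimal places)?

File A: 352,800 × 2 × 6 = 4,233,600 bytes/s.
File B: 18,900 × 3 × 2 = 113,400 bytes/s.
File A is larger; ratio = 2,336,947,200 / 62,596,800 = 37.33.

File A, by a factor of 37.33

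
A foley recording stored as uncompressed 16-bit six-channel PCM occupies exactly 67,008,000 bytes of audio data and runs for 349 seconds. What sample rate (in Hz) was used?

16,000 Hz

Bytes = sample_rate × seconds × bytes_per_sample × channels.
sample_rate = 67,008,000 / (349 × 2 × 6) = 67,008,000 / 4,188 = 16,000 Hz.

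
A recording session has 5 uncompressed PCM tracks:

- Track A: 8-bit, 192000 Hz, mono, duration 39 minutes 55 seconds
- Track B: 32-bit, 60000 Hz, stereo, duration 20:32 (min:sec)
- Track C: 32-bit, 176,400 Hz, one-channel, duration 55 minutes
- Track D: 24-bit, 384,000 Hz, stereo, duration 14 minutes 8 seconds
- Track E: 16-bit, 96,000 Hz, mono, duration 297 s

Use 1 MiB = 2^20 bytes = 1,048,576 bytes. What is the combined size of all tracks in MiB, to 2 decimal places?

Track A: 39 minutes 55 seconds = 2,395 s; 192,000 × 2,395 × 1 × 1 = 459,840,000 bytes.
Track B: 20:32 (min:sec) = 1,232 s; 60,000 × 1,232 × 4 × 2 = 591,360,000 bytes.
Track C: 55 minutes = 3,300 s; 176,400 × 3,300 × 4 × 1 = 2,328,480,000 bytes.
Track D: 14 minutes 8 seconds = 848 s; 384,000 × 848 × 3 × 2 = 1,953,792,000 bytes.
Track E: 96,000 × 297 × 2 × 1 = 57,024,000 bytes.
Total = 5,390,496,000 bytes = 5140.78 MiB.

5140.78 MiB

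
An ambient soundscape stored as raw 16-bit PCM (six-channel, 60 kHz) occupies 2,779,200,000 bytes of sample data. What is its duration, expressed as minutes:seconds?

Byte rate = 60,000 × 2 × 6 = 720,000 bytes/s.
Duration = 2,779,200,000 / 720,000 = 3,860 s.
3,860 s = 64:20.

64:20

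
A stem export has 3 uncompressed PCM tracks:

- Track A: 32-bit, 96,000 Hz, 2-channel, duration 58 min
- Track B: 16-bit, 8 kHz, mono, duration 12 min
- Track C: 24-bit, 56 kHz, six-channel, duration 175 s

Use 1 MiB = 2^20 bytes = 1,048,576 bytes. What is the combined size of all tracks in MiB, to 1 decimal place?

2728.0 MiB

Track A: 58 min = 3,480 s; 96,000 × 3,480 × 4 × 2 = 2,672,640,000 bytes.
Track B: 12 min = 720 s; 8,000 × 720 × 2 × 1 = 11,520,000 bytes.
Track C: 56,000 × 175 × 3 × 6 = 176,400,000 bytes.
Total = 2,860,560,000 bytes = 2728.0 MiB.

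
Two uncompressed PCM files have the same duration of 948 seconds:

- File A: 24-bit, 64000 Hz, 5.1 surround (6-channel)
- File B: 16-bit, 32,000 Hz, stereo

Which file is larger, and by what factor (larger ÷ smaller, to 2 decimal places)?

File A: 64,000 × 3 × 6 = 1,152,000 bytes/s.
File B: 32,000 × 2 × 2 = 128,000 bytes/s.
File A is larger; ratio = 1,092,096,000 / 121,344,000 = 9.00.

File A, by a factor of 9.00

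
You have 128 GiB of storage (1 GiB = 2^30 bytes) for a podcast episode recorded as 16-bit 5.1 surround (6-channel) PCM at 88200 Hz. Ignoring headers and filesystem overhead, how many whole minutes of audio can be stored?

Uncompressed byte rate = 88,200 × 2 × 6 = 1,058,400 bytes/s.
Capacity = 128 × 1,073,741,824 = 137,438,953,472 bytes.
137,438,953,472 / 1,058,400 ≈ 129855.4 s → 2,164 minutes.

2,164 minutes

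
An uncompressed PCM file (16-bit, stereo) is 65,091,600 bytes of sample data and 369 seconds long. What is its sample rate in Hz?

44,100 Hz

Bytes = sample_rate × seconds × bytes_per_sample × channels.
sample_rate = 65,091,600 / (369 × 2 × 2) = 65,091,600 / 1,476 = 44,100 Hz.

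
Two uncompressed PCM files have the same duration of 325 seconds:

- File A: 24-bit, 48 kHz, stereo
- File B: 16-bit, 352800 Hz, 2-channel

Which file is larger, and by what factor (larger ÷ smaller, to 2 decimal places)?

File A: 48,000 × 3 × 2 = 288,000 bytes/s.
File B: 352,800 × 2 × 2 = 1,411,200 bytes/s.
File B is larger; ratio = 458,640,000 / 93,600,000 = 4.90.

File B, by a factor of 4.90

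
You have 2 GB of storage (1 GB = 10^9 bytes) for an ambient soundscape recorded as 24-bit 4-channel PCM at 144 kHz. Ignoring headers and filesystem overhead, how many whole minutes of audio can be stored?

19 minutes

Uncompressed byte rate = 144,000 × 3 × 4 = 1,728,000 bytes/s.
Capacity = 2 × 1,000,000,000 = 2,000,000,000 bytes.
2,000,000,000 / 1,728,000 ≈ 1157.41 s → 19 minutes.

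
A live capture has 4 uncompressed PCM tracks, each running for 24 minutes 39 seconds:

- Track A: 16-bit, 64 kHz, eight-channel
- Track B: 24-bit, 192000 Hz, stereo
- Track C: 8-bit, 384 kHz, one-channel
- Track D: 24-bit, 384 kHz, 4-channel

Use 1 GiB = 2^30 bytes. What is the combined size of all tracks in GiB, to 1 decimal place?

24 minutes 39 seconds = 1,479 s.
Track A: 64,000 × 1,479 × 2 × 8 = 1,514,496,000 bytes.
Track B: 192,000 × 1,479 × 3 × 2 = 1,703,808,000 bytes.
Track C: 384,000 × 1,479 × 1 × 1 = 567,936,000 bytes.
Track D: 384,000 × 1,479 × 3 × 4 = 6,815,232,000 bytes.
Total = 10,601,472,000 bytes = 9.9 GiB.

9.9 GiB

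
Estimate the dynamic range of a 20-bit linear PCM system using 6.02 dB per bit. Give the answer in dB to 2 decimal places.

20 × 6.02 = 120.40 dB.

120.40 dB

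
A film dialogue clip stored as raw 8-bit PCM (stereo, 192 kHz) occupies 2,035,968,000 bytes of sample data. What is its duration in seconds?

5,302 seconds

Byte rate = 192,000 × 1 × 2 = 384,000 bytes/s.
Duration = 2,035,968,000 / 384,000 = 5,302 s.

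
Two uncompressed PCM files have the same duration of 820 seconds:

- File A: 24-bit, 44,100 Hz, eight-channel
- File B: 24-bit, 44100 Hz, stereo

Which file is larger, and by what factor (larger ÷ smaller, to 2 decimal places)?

File A, by a factor of 4.00

File A: 44,100 × 3 × 8 = 1,058,400 bytes/s.
File B: 44,100 × 3 × 2 = 264,600 bytes/s.
File A is larger; ratio = 867,888,000 / 216,972,000 = 4.00.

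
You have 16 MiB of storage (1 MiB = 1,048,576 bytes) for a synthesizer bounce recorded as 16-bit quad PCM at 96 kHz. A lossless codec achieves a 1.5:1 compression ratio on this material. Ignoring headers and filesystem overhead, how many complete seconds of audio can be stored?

Uncompressed byte rate = 96,000 × 2 × 4 = 768,000 bytes/s.
After 1.5:1 compression, effective rate ≈ 512000 bytes/s.
Capacity = 16 × 1,048,576 = 16,777,216 bytes.
16,777,216 / effective rate ≈ 32.77 s → 32 seconds.

32 seconds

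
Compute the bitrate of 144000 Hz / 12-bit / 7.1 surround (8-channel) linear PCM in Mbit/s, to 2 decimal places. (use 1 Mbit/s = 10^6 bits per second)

13.82 Mbit/s

Bit rate = 144,000 × 12 × 8 = 13,824,000 bits/s.
= 13.82 Mbit/s.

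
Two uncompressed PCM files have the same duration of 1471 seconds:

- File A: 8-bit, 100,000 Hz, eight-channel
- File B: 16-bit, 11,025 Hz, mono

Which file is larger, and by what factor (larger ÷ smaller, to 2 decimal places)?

File A, by a factor of 36.28

File A: 100,000 × 1 × 8 = 800,000 bytes/s.
File B: 11,025 × 2 × 1 = 22,050 bytes/s.
File A is larger; ratio = 1,176,800,000 / 32,435,550 = 36.28.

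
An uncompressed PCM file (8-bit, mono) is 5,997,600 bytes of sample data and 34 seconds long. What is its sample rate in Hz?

176,400 Hz

Bytes = sample_rate × seconds × bytes_per_sample × channels.
sample_rate = 5,997,600 / (34 × 1 × 1) = 5,997,600 / 34 = 176,400 Hz.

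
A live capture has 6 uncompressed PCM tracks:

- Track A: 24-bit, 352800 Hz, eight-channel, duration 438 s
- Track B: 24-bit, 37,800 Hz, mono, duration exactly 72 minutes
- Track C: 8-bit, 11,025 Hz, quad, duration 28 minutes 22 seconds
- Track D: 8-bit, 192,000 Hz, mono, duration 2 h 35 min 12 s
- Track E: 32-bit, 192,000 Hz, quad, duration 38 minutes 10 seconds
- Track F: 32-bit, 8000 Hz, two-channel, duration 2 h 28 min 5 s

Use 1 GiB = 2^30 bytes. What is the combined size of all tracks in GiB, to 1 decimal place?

12.7 GiB

Track A: 352,800 × 438 × 3 × 8 = 3,708,633,600 bytes.
Track B: exactly 72 minutes = 4,320 s; 37,800 × 4,320 × 3 × 1 = 489,888,000 bytes.
Track C: 28 minutes 22 seconds = 1,702 s; 11,025 × 1,702 × 1 × 4 = 75,058,200 bytes.
Track D: 2 h 35 min 12 s = 9,312 s; 192,000 × 9,312 × 1 × 1 = 1,787,904,000 bytes.
Track E: 38 minutes 10 seconds = 2,290 s; 192,000 × 2,290 × 4 × 4 = 7,034,880,000 bytes.
Track F: 2 h 28 min 5 s = 8,885 s; 8,000 × 8,885 × 4 × 2 = 568,640,000 bytes.
Total = 13,665,003,800 bytes = 12.7 GiB.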